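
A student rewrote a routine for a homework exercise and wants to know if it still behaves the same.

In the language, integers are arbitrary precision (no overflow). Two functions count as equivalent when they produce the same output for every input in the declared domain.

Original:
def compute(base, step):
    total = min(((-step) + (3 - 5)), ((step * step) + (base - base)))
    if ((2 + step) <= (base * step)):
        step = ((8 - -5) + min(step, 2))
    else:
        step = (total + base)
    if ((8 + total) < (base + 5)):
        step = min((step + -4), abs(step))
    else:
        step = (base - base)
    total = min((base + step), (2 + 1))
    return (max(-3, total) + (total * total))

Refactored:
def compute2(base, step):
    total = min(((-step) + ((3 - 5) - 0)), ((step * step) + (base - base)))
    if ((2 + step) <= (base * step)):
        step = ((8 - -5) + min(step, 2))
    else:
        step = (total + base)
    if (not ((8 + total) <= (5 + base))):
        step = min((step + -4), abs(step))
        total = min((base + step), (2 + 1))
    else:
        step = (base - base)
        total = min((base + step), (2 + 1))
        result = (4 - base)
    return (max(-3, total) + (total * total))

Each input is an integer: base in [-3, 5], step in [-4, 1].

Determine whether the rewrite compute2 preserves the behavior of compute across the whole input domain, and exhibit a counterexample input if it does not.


These are not equivalent — on base=-3, step=-3 the outputs split (6 vs 12).
compute: total = 1; ((2 + step) <= (base * step)) -> true; step = 10; ((8 + total) < (base + 5)) -> false; step = 0; total = -3; return 6
compute2: total = 1; ((2 + step) <= (base * step)) -> true; step = 10; (not ((8 + total) <= (5 + base))) -> true; step = 6; total = 3; return 12
verdict: not equivalent; witness: base=-3, step=-3


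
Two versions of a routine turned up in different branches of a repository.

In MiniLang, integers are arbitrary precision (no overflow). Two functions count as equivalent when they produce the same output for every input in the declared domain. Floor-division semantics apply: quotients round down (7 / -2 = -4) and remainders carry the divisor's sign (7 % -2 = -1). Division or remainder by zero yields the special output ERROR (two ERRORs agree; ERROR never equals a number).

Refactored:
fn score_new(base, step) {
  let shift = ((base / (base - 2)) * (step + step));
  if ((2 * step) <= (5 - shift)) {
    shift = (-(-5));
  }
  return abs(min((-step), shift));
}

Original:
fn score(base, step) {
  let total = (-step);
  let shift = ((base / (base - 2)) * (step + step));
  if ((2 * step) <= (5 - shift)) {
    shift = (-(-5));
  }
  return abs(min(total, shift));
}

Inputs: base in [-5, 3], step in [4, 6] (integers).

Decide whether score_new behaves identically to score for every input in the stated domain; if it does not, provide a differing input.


Behavior is preserved: although local variable names differ; and statement counts differ, the outputs never diverge.
Spot check at base=-5, step=4 — score: total := -4 | shift := 0 | ((2 * step) <= (5 - shift)): false | result 4. score_new: shift := 0 | ((2 * step) <= (5 - shift)): false | result 4. Both give 4.
Checked all 27 inputs in the declared domain: the outputs agree on every one.
verdict: equivalent


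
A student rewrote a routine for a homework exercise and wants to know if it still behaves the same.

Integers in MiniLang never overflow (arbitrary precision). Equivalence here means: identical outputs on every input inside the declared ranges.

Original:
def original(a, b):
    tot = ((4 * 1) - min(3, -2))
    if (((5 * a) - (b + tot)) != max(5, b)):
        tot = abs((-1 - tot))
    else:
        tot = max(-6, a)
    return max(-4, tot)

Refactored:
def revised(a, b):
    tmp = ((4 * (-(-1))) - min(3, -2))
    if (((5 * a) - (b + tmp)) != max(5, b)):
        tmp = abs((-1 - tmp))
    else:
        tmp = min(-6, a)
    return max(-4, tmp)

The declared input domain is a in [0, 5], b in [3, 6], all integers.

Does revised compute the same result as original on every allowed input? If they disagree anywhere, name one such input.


Take a=3, b=4.
original: tot := 6 | (((5 * a) - (b + tot)) != max(5, b)): false | tot := 3 | result 3
revised: tmp := 6 | (((5 * a) - (b + tmp)) != max(5, b)): false | tmp := -6 | result -4
3 vs -4 — the two versions disagree here.
verdict: not equivalent; witness: a=3, b=4


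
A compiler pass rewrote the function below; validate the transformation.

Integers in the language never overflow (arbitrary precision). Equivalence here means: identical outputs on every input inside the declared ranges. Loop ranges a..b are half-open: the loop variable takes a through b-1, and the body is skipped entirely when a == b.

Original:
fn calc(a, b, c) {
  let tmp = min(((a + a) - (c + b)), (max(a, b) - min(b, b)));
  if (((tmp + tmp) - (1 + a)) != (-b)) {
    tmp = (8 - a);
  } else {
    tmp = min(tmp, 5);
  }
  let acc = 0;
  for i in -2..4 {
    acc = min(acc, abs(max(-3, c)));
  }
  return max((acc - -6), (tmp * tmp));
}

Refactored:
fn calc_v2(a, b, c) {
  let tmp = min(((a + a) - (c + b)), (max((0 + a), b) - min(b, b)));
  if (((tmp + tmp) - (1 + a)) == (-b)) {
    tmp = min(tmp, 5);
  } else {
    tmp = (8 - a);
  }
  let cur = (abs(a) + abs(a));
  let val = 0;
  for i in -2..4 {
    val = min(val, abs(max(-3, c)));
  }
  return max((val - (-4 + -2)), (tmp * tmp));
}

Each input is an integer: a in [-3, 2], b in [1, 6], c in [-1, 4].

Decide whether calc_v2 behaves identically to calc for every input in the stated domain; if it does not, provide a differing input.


Changes here: statement counts differ, and constant usage differs, and min/max/abs usage differs, and arithmetic usage differs, and comparison usage differs, and local variable names differ; the full 216-point sweep finds no disagreement.
verdict: equivalent


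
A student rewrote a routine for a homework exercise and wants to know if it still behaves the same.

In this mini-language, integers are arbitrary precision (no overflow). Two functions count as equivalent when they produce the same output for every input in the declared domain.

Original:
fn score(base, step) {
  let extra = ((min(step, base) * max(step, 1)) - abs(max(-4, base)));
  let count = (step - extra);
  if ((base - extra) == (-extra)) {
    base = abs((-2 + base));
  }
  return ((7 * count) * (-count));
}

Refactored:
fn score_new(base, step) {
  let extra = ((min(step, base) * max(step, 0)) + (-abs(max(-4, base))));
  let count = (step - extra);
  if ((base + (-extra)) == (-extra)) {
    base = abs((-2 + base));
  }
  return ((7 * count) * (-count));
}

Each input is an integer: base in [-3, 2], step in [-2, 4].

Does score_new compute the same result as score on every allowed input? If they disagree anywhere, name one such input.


These are not equivalent — on base=-3, step=-2 the outputs split (-112 vs -7).
score: extra=-6, then count=4, then ((base - extra) == (-extra)) is false, then returns -112
score_new: extra=-3, then count=1, then ((base + (-extra)) == (-extra)) is false, then returns -7
verdict: not equivalent; witness: base=-3, step=-2


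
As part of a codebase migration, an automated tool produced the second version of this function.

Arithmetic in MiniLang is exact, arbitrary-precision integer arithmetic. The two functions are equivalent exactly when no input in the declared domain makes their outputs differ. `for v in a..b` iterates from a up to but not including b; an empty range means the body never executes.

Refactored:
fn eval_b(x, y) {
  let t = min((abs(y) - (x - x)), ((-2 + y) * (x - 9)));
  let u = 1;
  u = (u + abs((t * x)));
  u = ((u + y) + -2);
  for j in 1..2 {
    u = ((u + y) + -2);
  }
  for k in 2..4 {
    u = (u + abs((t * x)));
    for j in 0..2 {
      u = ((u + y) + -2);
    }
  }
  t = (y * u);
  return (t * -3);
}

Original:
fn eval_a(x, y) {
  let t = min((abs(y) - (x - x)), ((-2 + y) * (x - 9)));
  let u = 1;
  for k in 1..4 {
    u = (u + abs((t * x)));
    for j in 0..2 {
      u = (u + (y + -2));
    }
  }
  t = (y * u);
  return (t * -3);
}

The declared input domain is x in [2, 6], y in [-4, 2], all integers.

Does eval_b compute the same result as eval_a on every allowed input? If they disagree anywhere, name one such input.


Comparing the listings, the differences include: arithmetic usage differs; also constant usage differs; also loop structure differs; also min/max/abs usage differs; also statement counts differ.
Spot check at x=5, y=0 — eval_a: t becomes 0; next u becomes 1; next at k=1:; next u becomes 1; next at j=0:; next u becomes -1; next at j=1:; next u becomes -3; next at k=2:; next u becomes -3; next at j=0:; next u becomes -5; next at j=1:; next u becomes -7; next at k=3:; next u becomes -7; next at j=0:; next u becomes -9; next at j=1:; next u becomes -11; next t becomes 0; next final value 0. eval_b: t becomes 0; next u becomes 1; next u becomes 1; next u becomes -1; next at j=1:; next u becomes -3; next at k=2:; next u becomes -3; next at j=0:; next u becomes -5; next at j=1:; next u becomes -7; next at k=3:; next u becomes -7; next at j=0:; next u becomes -9; next at j=1:; next u becomes -11; next t becomes 0; next final value 0. Both give 0.
Sweeping the whole domain (35 inputs) finds no disagreement.
verdict: equivalent


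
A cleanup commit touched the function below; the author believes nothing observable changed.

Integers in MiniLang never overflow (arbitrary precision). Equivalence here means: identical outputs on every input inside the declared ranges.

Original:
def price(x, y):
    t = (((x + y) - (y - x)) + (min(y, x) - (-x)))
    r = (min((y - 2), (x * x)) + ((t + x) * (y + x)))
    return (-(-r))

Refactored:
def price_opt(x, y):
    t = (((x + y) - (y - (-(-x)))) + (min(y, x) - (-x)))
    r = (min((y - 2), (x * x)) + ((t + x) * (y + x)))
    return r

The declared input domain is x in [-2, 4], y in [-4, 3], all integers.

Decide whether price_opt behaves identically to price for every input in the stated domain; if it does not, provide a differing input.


Side by side, the visible changes include: same computation, different form.
One worked example (x=-2, y=2) — price: t := -8 | r := 0 | result 0; price_opt: t := -8 | r := 0 | result 0; agreement on 0.
An exhaustive pass over the 56 declared inputs shows identical outputs.
verdict: equivalent


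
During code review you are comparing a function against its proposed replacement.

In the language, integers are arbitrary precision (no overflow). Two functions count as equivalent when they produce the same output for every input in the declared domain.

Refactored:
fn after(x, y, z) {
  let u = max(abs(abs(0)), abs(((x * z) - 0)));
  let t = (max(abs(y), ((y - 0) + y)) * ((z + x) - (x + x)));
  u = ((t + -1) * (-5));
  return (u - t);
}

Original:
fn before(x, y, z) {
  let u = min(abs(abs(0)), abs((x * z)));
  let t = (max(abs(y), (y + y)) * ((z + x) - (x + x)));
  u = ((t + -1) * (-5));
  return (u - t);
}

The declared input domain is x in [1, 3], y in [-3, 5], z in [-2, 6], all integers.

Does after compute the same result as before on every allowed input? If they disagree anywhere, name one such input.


Equivalent. There is a behavioral-looking edit here, yet the outcome never shifts on this domain.
An exhaustive pass over the 243 declared inputs shows identical outputs.
As a probe, take x=1, y=3, z=6: before runs u=0, then t=30, then u=-145, then returns -175; after runs u=6, then t=30, then u=-145, then returns -175; both end at -175.
verdict: equivalent


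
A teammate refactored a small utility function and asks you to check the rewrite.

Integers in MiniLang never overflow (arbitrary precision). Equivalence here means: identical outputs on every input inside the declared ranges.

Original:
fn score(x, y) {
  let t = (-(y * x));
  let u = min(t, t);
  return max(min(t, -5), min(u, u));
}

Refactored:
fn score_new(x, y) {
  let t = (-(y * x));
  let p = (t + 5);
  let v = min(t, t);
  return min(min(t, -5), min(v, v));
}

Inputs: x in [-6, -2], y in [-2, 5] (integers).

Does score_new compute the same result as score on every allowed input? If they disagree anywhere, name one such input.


Consider the input x=-6, y=0.
score: t becomes 0; next u becomes 0; next final value 0
score_new: t becomes 0; next p becomes 5; next v becomes 0; next final value -5
0 != -5, so the rewrite changes behavior.
verdict: not equivalent; witness: x=-6, y=0


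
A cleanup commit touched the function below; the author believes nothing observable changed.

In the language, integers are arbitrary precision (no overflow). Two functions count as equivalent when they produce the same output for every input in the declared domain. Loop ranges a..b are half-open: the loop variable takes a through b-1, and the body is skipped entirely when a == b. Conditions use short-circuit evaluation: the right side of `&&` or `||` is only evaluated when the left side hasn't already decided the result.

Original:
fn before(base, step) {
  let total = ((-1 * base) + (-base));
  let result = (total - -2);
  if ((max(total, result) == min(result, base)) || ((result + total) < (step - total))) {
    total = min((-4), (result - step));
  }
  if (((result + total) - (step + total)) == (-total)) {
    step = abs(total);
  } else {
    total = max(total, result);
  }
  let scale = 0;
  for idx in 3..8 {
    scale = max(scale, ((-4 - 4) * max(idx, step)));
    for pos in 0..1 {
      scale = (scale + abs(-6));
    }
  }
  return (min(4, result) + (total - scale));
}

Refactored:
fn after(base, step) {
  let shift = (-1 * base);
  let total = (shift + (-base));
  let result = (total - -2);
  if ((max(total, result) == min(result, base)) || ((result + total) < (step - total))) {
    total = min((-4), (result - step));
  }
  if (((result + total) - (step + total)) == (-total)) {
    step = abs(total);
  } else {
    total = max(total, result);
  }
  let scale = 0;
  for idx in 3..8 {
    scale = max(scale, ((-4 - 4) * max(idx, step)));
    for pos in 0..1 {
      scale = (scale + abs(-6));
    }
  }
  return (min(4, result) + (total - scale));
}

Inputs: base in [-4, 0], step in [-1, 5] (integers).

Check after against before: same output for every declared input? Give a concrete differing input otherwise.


The two versions differ — the changes include statement counts differ; and local variable names differ.
One worked example (base=-3, step=3) — before: total = 6; result = 8; ((max(total, result) == min(result, base)) || ((result + total) < (step - total))) -> false; (((result + total) - (step + total)) == (-total)) -> false; total = 8; scale = 0; [idx=3]; scale = 0; [pos=0]; scale = 6; [idx=4]; scale = 6; [pos=0]; scale = 12; [idx=5]; scale = 12; [pos=0]; scale = 18; [idx=6]; scale = 18; [pos=0]; scale = 24; [idx=7]; scale = 24; [pos=0]; scale = 30; return -18; after: shift = 3; total = 6; result = 8; ((max(total, result) == min(result, base)) || ((result + total) < (step - total))) -> false; (((result + total) - (step + total)) == (-total)) -> false; total = 8; scale = 0; [idx=3]; scale = 0; [pos=0]; scale = 6; [idx=4]; scale = 6; [pos=0]; scale = 12; [idx=5]; scale = 12; [pos=0]; scale = 18; [idx=6]; scale = 18; [pos=0]; scale = 24; [idx=7]; scale = 24; [pos=0]; scale = 30; return -18; agreement on -18.
Checked all 35 inputs in the declared domain: the outputs agree on every one.
verdict: equivalent


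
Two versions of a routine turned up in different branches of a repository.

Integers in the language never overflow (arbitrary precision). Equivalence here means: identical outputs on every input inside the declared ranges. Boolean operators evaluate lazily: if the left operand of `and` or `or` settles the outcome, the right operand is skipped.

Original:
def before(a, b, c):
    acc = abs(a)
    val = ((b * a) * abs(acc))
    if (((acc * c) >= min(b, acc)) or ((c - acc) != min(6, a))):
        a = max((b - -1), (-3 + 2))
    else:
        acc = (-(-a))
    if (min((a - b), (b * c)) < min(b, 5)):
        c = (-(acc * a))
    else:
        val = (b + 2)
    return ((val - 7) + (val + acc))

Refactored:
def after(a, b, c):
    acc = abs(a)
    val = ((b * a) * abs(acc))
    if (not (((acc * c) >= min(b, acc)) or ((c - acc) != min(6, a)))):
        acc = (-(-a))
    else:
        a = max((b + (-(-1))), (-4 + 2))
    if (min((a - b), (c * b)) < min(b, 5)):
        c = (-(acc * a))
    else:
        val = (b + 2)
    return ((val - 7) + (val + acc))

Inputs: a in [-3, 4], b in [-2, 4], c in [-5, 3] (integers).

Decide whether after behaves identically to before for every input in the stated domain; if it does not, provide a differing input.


Although `-3` became `-4`, no input in the stated domain can expose it.
As a probe, take a=3, b=3, c=-1: before runs acc := 3 | val := 27 | (((acc * c) >= min(b, acc)) or ((c - acc) != min(6, a))): true | a := 4 | (min((a - b), (b * c)) < min(b, 5)): true | c := -12 | result 50; after runs acc := 3 | val := 27 | (not (((acc * c) >= min(b, acc)) or ((c - acc) != min(6, a)))): false | a := 4 | (min((a - b), (c * b)) < min(b, 5)): true | c := -12 | result 50; both end at 50.
Checked all 504 inputs in the declared domain: the outputs agree on every one.
verdict: equivalent


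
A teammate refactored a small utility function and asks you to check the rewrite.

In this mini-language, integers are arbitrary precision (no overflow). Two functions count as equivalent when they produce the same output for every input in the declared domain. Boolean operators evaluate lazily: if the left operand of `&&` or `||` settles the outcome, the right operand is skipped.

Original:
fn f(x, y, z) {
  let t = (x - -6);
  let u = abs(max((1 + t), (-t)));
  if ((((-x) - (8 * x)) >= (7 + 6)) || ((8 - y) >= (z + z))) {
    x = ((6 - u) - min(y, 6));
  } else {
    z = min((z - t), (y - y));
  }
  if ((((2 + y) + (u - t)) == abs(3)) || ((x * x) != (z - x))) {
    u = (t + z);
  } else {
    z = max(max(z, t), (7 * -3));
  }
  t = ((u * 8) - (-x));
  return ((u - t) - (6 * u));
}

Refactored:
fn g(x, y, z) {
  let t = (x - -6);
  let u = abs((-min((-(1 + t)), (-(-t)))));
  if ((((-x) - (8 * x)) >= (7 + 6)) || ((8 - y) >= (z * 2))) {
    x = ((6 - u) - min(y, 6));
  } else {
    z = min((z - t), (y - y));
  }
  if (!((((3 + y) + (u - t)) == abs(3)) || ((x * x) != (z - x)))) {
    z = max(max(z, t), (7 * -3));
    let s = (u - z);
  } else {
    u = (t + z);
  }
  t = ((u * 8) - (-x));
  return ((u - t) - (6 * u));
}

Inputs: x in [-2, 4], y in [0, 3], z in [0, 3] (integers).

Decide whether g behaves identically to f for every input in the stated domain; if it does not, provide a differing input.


Not equivalent: x=-2, y=0, z=2 separates them (-79 vs -66).
f: t := 4 | u := 5 | ((((-x) - (8 * x)) >= (7 + 6)) || ((8 - y) >= (z + z))): true | x := 1 | ((((2 + y) + (u - t)) == abs(3)) || ((x * x) != (z - x))): true | u := 6 | t := 49 | result -79
g: t := 4 | u := 5 | ((((-x) - (8 * x)) >= (7 + 6)) || ((8 - y) >= (z * 2))): true | x := 1 | (!((((3 + y) + (u - t)) == abs(3)) || ((x * x) != (z - x)))): true | z := 4 | s := 1 | t := 41 | result -66
verdict: not equivalent; witness: x=-2, y=0, z=2


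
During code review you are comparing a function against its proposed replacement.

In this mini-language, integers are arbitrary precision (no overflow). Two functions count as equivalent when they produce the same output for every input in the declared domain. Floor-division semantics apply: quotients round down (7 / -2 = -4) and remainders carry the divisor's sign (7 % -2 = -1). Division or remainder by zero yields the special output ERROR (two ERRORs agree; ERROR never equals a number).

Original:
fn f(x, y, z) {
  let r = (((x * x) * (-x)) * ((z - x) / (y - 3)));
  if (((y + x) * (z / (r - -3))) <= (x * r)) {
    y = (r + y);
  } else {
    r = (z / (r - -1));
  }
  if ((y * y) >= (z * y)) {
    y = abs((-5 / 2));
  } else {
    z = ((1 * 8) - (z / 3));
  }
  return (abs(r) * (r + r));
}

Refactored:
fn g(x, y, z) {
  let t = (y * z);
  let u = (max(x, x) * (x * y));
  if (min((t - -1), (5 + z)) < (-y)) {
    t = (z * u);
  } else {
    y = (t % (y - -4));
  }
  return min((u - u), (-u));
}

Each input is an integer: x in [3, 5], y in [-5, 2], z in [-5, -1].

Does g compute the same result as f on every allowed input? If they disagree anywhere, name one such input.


Input x=3, y=-5, z=-4: -32 from f versus 0 from g.
verdict: not equivalent; witness: x=3, y=-5, z=-4


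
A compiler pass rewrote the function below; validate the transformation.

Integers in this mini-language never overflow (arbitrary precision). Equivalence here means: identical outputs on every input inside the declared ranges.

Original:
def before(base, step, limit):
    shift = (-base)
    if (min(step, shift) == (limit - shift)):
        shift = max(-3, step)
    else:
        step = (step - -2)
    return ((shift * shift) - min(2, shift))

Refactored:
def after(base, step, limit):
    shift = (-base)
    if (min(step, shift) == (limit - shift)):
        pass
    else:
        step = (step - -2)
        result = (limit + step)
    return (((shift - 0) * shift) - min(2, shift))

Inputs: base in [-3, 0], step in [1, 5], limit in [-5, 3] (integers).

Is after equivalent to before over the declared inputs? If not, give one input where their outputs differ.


base=-2, step=1, limit=3 yields 0 from before but 2 from after.
verdict: not equivalent; witness: base=-2, step=1, limit=3


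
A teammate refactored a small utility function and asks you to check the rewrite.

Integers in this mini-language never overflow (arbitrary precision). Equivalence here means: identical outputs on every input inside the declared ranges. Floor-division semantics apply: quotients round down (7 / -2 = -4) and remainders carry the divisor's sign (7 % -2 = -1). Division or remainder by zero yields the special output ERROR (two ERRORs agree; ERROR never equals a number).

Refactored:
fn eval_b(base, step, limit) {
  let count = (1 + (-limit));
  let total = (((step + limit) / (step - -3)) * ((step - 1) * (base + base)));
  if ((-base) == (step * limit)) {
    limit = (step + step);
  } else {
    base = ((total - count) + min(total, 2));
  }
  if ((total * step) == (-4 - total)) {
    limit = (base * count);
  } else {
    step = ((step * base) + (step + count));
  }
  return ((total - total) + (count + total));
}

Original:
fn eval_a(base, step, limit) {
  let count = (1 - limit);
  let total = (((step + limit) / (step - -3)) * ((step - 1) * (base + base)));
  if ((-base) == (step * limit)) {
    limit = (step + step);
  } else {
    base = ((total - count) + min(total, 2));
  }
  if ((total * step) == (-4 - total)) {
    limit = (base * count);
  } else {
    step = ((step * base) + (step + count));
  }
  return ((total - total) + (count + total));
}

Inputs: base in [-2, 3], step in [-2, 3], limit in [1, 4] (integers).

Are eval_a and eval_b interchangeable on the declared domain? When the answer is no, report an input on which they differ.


Changes here: arithmetic usage differs; the full 144-point sweep finds no disagreement.
verdict: equivalent


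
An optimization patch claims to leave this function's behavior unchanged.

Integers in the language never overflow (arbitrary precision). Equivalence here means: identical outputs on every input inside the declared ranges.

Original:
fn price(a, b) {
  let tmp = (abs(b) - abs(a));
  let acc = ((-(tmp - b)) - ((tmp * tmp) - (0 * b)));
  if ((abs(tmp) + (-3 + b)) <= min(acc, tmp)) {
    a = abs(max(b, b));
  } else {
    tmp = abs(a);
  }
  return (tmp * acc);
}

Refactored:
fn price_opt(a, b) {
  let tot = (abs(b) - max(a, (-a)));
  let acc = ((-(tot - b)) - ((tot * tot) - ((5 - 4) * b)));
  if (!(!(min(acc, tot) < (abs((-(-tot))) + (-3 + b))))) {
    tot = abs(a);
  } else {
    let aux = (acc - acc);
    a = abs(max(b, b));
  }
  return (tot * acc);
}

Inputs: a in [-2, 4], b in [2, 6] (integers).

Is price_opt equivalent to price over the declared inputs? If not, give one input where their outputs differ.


a=-2, b=3 yields 1 from price but 4 from price_opt.
verdict: not equivalent; witness: a=-2, b=3


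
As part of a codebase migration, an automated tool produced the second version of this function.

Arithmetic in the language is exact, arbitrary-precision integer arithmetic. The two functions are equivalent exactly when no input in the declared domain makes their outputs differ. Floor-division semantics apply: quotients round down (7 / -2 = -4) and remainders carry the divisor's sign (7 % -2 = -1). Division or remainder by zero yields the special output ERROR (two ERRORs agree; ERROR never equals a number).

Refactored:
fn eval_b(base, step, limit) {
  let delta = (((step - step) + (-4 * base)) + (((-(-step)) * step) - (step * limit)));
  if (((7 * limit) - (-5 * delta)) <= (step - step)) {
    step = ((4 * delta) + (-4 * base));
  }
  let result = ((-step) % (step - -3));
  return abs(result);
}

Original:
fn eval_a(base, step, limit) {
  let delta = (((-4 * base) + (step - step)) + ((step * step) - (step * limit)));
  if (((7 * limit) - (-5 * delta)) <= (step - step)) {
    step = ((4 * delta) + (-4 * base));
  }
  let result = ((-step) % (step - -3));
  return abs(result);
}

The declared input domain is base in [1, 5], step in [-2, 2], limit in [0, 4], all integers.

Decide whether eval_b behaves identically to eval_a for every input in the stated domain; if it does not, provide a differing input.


The two versions differ — the changes include same computation, different form.
Spot check at base=2, step=1, limit=4 — eval_a: delta becomes -11; next (((7 * limit) - (-5 * delta)) <= (step - step)) evaluates to true; next step becomes -52; next result becomes -46; next final value 46. eval_b: delta becomes -11; next (((7 * limit) - (-5 * delta)) <= (step - step)) evaluates to true; next step becomes -52; next result becomes -46; next final value 46. Both give 46.
An exhaustive pass over the 125 declared inputs shows identical outputs.
verdict: equivalent


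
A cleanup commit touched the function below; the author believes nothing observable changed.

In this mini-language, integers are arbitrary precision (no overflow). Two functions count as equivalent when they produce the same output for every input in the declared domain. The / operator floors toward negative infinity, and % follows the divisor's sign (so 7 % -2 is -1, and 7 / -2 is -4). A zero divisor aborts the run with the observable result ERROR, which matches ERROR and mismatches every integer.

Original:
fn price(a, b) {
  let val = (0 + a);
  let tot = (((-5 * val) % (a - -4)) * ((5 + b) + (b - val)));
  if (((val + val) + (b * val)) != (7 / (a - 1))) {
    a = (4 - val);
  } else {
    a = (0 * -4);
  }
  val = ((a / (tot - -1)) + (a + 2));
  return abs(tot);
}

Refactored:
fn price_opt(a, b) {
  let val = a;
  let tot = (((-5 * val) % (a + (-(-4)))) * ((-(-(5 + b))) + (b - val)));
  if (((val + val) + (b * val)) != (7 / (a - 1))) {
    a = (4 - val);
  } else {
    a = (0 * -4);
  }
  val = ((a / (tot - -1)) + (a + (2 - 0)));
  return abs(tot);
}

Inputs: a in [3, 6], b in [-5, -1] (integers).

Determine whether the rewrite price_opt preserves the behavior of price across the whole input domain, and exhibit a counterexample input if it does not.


Equivalent — the differences include same computation, different form, yet no declared input distinguishes the two.
Spot check at a=4, b=-3 — price: val := 4 | tot := -20 | (((val + val) + (b * val)) != (7 / (a - 1))): true | a := 0 | val := 2 | result 20. price_opt: val := 4 | tot := -20 | (((val + val) + (b * val)) != (7 / (a - 1))): true | a := 0 | val := 2 | result 20. Both give 20.
Every one of the 20 inputs gives matching results.
verdict: equivalent


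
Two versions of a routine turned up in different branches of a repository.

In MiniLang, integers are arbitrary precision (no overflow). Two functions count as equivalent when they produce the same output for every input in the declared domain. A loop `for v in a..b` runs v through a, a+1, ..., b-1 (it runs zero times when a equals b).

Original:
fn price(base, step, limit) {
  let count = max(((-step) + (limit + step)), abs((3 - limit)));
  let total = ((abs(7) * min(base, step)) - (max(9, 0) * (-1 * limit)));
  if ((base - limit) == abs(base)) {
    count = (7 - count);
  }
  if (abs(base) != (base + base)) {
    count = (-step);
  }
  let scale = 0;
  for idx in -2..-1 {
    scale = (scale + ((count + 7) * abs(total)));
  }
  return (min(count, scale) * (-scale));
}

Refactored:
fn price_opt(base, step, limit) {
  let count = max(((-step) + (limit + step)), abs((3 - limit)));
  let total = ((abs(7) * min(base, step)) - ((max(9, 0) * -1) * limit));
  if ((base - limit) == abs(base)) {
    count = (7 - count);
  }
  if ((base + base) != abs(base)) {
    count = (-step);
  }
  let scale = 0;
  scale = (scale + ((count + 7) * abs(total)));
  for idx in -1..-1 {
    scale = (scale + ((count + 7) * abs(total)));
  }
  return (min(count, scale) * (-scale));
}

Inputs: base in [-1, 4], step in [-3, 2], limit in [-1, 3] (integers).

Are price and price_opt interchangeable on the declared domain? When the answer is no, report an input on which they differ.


Reading the diff, among the changes: arithmetic usage differs, and min/max/abs usage differs, and statement counts differ, and constant usage differs, and loop structure differs.
Spot check at base=3, step=-2, limit=2 — price: count becomes 2; next total becomes 4; next ((base - limit) == abs(base)) evaluates to false; next (abs(base) != (base + base)) evaluates to true; next count becomes 2; next scale becomes 0; next at idx=-2:; next scale becomes 36; next final value -72. price_opt: count becomes 2; next total becomes 4; next ((base - limit) == abs(base)) evaluates to false; next ((base + base) != abs(base)) evaluates to true; next count becomes 2; next scale becomes 0; next scale becomes 36; next idx never enters its loop body; next final value -72. Both give -72.
Checked all 180 inputs in the declared domain: the outputs agree on every one.
verdict: equivalent


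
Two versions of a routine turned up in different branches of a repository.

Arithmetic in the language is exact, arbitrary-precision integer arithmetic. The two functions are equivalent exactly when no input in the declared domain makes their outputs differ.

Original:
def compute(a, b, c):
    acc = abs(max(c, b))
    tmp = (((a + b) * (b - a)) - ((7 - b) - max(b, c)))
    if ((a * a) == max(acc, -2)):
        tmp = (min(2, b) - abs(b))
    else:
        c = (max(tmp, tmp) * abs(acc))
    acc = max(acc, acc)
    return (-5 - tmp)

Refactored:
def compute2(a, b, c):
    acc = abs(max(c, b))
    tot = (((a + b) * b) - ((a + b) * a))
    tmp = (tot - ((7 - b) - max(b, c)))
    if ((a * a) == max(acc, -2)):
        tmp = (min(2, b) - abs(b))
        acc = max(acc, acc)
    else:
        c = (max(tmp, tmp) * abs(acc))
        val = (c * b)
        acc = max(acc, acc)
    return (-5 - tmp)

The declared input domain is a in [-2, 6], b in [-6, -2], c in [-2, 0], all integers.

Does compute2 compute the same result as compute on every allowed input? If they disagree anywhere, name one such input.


Differences: statement counts differ; min/max/abs usage differs; arithmetic usage differs; local variable names differ — yet all 135 inputs agree.
verdict: equivalent


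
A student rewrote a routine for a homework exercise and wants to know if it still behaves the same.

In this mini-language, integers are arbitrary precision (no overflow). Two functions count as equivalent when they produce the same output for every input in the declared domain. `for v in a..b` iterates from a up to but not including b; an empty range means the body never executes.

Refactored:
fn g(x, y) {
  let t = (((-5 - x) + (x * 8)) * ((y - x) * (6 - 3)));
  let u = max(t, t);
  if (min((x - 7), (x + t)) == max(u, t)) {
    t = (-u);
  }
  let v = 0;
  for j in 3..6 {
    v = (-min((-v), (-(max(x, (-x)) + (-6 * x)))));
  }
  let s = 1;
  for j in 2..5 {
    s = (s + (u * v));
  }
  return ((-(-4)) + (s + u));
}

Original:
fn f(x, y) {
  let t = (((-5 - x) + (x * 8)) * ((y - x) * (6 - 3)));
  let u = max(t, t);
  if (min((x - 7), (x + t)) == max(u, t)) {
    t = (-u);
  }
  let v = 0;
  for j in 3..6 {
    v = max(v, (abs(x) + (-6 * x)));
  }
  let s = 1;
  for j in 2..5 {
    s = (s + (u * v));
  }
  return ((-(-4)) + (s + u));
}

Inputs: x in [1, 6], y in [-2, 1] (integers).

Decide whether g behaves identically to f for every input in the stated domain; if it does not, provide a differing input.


Differences: min/max/abs usage differs — yet all 24 inputs agree.
verdict: equivalent


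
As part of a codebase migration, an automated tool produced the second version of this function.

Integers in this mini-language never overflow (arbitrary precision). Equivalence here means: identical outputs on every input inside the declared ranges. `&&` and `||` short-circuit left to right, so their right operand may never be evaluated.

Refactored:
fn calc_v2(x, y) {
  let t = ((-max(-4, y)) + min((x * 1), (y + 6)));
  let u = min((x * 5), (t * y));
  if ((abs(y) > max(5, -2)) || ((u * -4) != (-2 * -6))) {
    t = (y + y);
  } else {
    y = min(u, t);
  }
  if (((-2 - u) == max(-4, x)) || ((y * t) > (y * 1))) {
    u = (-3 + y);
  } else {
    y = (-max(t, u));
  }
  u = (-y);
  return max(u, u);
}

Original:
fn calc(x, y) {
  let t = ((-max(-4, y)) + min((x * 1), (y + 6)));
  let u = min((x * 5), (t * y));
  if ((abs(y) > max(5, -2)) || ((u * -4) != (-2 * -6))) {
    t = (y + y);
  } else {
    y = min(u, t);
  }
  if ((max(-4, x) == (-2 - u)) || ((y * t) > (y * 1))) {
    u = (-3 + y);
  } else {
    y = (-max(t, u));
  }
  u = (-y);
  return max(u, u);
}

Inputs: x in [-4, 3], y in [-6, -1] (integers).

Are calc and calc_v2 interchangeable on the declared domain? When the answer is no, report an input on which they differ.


Side by side, the visible changes include: same computation, different form.
Tracing x=0, y=-4: calc: t = 4; u = -16; ((abs(y) > max(5, -2)) || ((u * -4) != (-2 * -6))) -> true; t = -8; ((max(-4, x) == (-2 - u)) || ((y * t) > (y * 1))) -> true; u = -7; u = 4; return 4 | calc_v2: t = 4; u = -16; ((abs(y) > max(5, -2)) || ((u * -4) != (-2 * -6))) -> true; t = -8; (((-2 - u) == max(-4, x)) || ((y * t) > (y * 1))) -> true; u = -7; u = 4; return 4 — matching result 4.
Every one of the 48 inputs gives matching results.
verdict: equivalent


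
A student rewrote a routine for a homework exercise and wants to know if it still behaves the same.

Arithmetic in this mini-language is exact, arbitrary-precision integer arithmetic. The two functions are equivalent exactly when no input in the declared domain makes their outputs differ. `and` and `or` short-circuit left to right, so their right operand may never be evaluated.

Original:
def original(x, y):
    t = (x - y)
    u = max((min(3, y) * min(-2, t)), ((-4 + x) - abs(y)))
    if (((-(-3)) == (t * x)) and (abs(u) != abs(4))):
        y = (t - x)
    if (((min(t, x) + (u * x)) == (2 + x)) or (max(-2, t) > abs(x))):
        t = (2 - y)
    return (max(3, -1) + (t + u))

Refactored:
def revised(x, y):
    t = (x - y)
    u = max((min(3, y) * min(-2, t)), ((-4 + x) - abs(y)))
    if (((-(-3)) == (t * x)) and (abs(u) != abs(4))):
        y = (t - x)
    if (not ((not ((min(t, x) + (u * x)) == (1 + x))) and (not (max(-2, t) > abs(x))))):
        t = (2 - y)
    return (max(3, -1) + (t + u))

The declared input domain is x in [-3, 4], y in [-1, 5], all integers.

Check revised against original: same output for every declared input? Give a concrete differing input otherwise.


These are not equivalent — on x=-1, y=1 the outputs split (-1 vs 2).
original: t = -2; u = -2; (((-(-3)) == (t * x)) and (abs(u) != abs(4))) -> false; (((min(t, x) + (u * x)) == (2 + x)) or (max(-2, t) > abs(x))) -> false; return -1
revised: t = -2; u = -2; (((-(-3)) == (t * x)) and (abs(u) != abs(4))) -> false; (not ((not ((min(t, x) + (u * x)) == (1 + x))) and (not (max(-2, t) > abs(x))))) -> true; t = 1; return 2
verdict: not equivalent; witness: x=-1, y=1


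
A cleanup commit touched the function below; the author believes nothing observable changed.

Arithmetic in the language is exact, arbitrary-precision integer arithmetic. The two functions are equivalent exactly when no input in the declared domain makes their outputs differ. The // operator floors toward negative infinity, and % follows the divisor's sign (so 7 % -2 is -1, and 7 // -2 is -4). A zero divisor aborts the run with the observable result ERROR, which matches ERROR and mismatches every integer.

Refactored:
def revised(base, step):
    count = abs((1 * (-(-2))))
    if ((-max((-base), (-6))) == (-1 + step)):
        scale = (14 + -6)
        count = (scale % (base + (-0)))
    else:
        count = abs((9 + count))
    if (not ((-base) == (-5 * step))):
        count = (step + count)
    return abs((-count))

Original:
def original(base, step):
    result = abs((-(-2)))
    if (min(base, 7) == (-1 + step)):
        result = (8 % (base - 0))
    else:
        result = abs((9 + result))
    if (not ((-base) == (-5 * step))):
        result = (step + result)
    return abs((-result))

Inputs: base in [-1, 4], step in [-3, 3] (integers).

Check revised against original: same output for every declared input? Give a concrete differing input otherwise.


Equivalent. The edit looks behavioral (`7` became `6`), but over these ranges it never changes the outcome.
Every one of the 42 inputs gives matching results.
Spot check at base=2, step=-3 — original: result=2, then (min(base, 7) == (-1 + step)) is false, then result=11, then (not ((-base) == (-5 * step))) is true, then result=8, then returns 8. revised: count=2, then ((-max((-base), (-6))) == (-1 + step)) is false, then count=11, then (not ((-base) == (-5 * step))) is true, then count=8, then returns 8. Both give 8.
verdict: equivalent


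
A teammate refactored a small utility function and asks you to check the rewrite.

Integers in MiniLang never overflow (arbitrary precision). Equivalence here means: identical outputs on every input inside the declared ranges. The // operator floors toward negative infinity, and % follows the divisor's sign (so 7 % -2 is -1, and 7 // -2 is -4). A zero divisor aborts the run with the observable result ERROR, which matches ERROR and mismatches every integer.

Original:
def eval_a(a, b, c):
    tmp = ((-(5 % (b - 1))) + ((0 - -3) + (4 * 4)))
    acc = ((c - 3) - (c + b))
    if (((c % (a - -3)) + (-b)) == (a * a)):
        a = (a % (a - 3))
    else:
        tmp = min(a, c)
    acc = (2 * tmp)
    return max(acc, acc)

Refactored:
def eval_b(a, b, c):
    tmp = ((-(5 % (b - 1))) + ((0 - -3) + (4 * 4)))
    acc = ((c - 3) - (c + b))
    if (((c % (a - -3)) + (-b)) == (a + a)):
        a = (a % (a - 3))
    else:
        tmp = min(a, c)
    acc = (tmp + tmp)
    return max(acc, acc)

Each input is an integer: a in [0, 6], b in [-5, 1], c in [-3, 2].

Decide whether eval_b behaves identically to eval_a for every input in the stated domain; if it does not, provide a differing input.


Consider the input a=1, b=-2, c=0.
eval_a: tmp = 20; acc = -1; (((c % (a - -3)) + (-b)) == (a * a)) -> false; tmp = 0; acc = 0; return 0
eval_b: tmp = 20; acc = -1; (((c % (a - -3)) + (-b)) == (a + a)) -> true; a = -1; acc = 40; return 40
0 and 40 differ, so these are not the same function on this domain.
verdict: not equivalent; witness: a=1, b=-2, c=0


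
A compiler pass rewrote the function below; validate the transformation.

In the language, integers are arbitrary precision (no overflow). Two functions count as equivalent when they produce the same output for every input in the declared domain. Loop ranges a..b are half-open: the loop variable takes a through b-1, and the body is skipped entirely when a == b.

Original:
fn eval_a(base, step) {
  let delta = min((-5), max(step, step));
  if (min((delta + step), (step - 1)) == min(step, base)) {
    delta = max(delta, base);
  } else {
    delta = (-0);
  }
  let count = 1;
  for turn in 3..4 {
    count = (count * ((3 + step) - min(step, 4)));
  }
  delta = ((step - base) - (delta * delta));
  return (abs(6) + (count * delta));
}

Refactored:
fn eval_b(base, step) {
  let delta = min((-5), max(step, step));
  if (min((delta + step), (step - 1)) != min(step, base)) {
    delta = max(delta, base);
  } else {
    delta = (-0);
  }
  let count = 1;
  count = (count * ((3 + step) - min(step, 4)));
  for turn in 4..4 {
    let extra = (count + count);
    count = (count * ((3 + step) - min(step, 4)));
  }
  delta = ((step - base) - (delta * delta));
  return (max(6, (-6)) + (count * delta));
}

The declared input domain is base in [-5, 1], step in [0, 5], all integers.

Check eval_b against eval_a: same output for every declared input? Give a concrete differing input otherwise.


At base=-5, step=0: eval_a gives -54, eval_b gives 21.
verdict: not equivalent; witness: base=-5, step=0
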